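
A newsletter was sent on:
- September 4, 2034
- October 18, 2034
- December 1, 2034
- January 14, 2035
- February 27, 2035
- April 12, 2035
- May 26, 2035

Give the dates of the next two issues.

July 9, 2035; August 22, 2035

The spacing is 44, 44, 44, 44, 44, 44 days — always 44 days.
May 26, 2035 + 44 days = July 9, 2035.
July 9, 2035 + 44 days = August 22, 2035.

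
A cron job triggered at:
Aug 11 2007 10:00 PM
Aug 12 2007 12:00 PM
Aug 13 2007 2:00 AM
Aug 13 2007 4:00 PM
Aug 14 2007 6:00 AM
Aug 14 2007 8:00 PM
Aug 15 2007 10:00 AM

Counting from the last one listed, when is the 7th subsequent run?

Aug 19 2007 12:00 PM

Spacing: 14, 14, 14, 14, 14, 14 h — constant 14 h.
Aug 15 2007 10:00 AM + 14 h = Aug 16 2007 12:00 AM.
Aug 16 2007 12:00 AM + 14 h = Aug 16 2007 2:00 PM.
Aug 16 2007 2:00 PM + 14 h = Aug 17 2007 4:00 AM.
Aug 17 2007 4:00 AM + 14 h = Aug 17 2007 6:00 PM.
Aug 17 2007 6:00 PM + 14 h = Aug 18 2007 8:00 AM.
Aug 18 2007 8:00 AM + 14 h = Aug 18 2007 10:00 PM.
Aug 18 2007 10:00 PM + 14 h = Aug 19 2007 12:00 PM.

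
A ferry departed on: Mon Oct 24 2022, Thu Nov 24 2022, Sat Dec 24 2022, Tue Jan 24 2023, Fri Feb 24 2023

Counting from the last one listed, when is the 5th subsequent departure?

Mon Jul 24 2023

Each date is the 24th; the gaps (31, 30, 31, 31) track the month lengths.
The rule is the 24th of each month.
March 2023: Fri Mar 24 2023.
Next: April 2023 → Mon Apr 24 2023.
Next: May 2023 → Wed May 24 2023.
June 2023: Sat Jun 24 2023.
Next: July 2023 → Mon Jul 24 2023.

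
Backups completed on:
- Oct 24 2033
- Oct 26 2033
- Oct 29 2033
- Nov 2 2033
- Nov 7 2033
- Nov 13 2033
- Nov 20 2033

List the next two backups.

Intervals are 2, 3, 4, 5, 6, 7 days — an arithmetic progression with common difference 1.
Next gap: 8 days. Nov 20 2033 + 8 days = Nov 28 2033.
Next gap: 9 days. Nov 28 2033 + 9 days = Dec 7 2033.

Nov 28 2033, Dec 7 2033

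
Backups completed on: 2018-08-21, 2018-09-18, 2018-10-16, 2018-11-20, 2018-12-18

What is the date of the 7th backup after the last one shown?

2019-07-16

These are Tuesdays at 28- or 35-day spacing (28, 28, 35, 28).
The pattern: 3rd Tuesday of the month.
3rd Tuesday of January 2019: 2019-01-15.
February 2019 — 3rd Tuesday is 2019-02-19.
March 2019 — 3rd Tuesday is 2019-03-19.
3rd Tuesday of April 2019: 2019-04-16.
May 2019 — 3rd Tuesday is 2019-05-21.
June 2019 — 3rd Tuesday is 2019-06-18.
July 2019 — 3rd Tuesday is 2019-07-16.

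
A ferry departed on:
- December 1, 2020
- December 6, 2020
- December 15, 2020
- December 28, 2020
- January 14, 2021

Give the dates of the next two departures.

February 4, 2021; March 1, 2021

The spacing grows by 4 each time: 5, 9, 13, 17 days.
Next gap: 21 days. January 14, 2021 + 21 days = February 4, 2021.
Next gap: 25 days. February 4, 2021 + 25 days = March 1, 2021.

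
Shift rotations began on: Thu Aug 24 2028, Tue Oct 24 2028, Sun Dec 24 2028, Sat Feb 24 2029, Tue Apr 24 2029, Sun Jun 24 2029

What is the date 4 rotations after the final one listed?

Sun Feb 24 2030

Each date is the 24th; the gaps (61, 61, 62, 59, 61) track the month lengths.
The rule is the 24th of every 2 months.
Next: August 2029 → Fri Aug 24 2029.
Next: October 2029 → Wed Oct 24 2029.
December 2029: Mon Dec 24 2029.
February 2030: Sun Feb 24 2030.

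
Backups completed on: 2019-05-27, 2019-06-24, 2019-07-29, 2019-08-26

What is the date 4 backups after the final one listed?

These are Mondays with 28, 35, 28-day gaps.
Each is the final Monday of its month — 2019-07-29 is past the 28th, so '4th Monday' doesn't fit.
September 2019 ends with Monday 2019-09-30.
October 2019 ends with Monday 2019-10-28.
Last Monday of November 2019: 2019-11-25.
December 2019 ends with Monday 2019-12-30.

2019-12-30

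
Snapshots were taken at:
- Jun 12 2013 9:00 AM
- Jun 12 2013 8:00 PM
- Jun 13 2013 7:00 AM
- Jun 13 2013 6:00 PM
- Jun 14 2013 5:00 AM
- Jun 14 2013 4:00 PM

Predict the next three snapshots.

Jun 15 2013 3:00 AM, Jun 15 2013 2:00 PM, Jun 16 2013 1:00 AM

Gaps: 11, 11, 11, 11, 11 hours — each event is 11 hours after the previous one.
Jun 14 2013 4:00 PM + 11 h = Jun 15 2013 3:00 AM.
Jun 15 2013 3:00 AM + 11 h = Jun 15 2013 2:00 PM.
Jun 15 2013 2:00 PM + 11 h = Jun 16 2013 1:00 AM.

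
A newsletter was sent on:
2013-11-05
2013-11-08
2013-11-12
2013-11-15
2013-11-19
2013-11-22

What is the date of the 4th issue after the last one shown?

2013-12-06

The gap pattern 3, 4, 3, 4, 3 repeats every 2 events.
These are the Tuesdays and Fridays of each week.
The following Tuesday is 2013-11-26.
Next Friday: 2013-11-29.
Next Tuesday: 2013-12-03.
Next Friday: 2013-12-06.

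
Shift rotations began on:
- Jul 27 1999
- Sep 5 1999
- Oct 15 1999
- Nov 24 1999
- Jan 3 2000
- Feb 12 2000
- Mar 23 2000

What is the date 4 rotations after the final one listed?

Aug 30 2000

The spacing is 40, 40, 40, 40, 40, 40 days — always 40 days.
Mar 23 2000 + 40 days = May 2 2000.
May 2 2000 + 40 days = Jun 11 2000.
Jun 11 2000 + 40 days = Jul 21 2000.
Jul 21 2000 + 40 days = Aug 30 2000.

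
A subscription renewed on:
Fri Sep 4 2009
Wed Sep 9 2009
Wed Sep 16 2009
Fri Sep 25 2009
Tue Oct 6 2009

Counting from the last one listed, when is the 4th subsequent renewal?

The spacing grows by 2 each time: 5, 7, 9, 11 days.
Next gap: 13 days. Tue Oct 6 2009 + 13 days = Mon Oct 19 2009.
Next gap: 15 days. Mon Oct 19 2009 + 15 days = Tue Nov 3 2009.
Next gap: 17 days. Tue Nov 3 2009 + 17 days = Fri Nov 20 2009.
Next gap: 19 days. Fri Nov 20 2009 + 19 days = Wed Dec 9 2009.

Wed Dec 9 2009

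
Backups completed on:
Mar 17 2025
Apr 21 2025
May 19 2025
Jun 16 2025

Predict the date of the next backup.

Jul 21 2025

These are Mondays at 28- or 35-day spacing (35, 28, 28).
The pattern: 3rd Monday of the month.
July 2025 — 3rd Monday is Jul 21 2025.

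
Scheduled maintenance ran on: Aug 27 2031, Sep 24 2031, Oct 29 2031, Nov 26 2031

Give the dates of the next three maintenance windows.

Dec 31 2031, Jan 28 2032, Feb 25 2032

Every date is a Wednesday; gaps 28, 35, 28 days.
Each is the last Wednesday of its month (at least one falls on the 29th or later, ruling out '4th Wednesday').
December 2031 ends with Wednesday Dec 31 2031.
January 2032 ends with Wednesday Jan 28 2032.
Last Wednesday of February 2032: Feb 25 2032.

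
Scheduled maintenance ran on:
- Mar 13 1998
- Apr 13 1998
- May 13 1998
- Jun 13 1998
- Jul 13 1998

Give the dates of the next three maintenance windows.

The day-of-month is always 13 (31, 30, 31, 30 days between events).
So this recurs on the 13th of each month.
August 1998: Aug 13 1998.
September 1998: Sep 13 1998.
October 1998: Oct 13 1998.

Aug 13 1998, Sep 13 1998, Oct 13 1998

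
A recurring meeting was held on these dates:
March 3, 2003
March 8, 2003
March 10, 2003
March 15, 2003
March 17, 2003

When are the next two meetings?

March 22, 2003; March 24, 2003

Gaps: 5, 2, 5, 2 days — not constant, but cyclic with period 2.
The events fall on every Monday and Saturday.
The following Saturday is March 22, 2003.
Next Monday: March 24, 2003.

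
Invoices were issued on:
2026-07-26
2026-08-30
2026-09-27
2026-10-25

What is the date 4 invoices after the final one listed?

Every date is a Sunday; gaps 35, 28, 28 days.
Each is the last Sunday of its month (at least one falls on the 29th or later, ruling out '4th Sunday').
Last Sunday of November 2026: 2026-11-29.
December 2026 ends with Sunday 2026-12-27.
January 2027 ends with Sunday 2027-01-31.
Last Sunday of February 2027: 2027-02-28.

2027-02-28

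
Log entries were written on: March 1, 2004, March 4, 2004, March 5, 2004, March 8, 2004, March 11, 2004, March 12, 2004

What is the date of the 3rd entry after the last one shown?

March 19, 2004

Every event lands on a Monday or Thursday or Friday (gaps cycle 3, 1, 3, 3, 1).
So the schedule is: every Monday, Thursday and Friday.
Next Monday: March 15, 2004.
Next Thursday: March 18, 2004.
The following Friday is March 19, 2004.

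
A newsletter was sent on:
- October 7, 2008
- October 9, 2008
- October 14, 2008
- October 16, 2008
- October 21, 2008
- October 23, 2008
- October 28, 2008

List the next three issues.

Gaps: 2, 5, 2, 5, 2, 5 days — not constant, but cyclic with period 2.
The events fall on every Tuesday and Thursday.
The following Thursday is October 30, 2008.
The following Tuesday is November 4, 2008.
Next Thursday: November 6, 2008.

October 30, 2008; November 4, 2008; November 6, 2008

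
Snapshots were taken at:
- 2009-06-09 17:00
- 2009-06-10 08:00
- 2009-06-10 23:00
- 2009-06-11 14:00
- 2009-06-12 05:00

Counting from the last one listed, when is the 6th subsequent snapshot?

The interval is a steady 15 hours (15, 15, 15, 15).
2009-06-12 05:00 + 15 h = 2009-06-12 20:00.
2009-06-12 20:00 + 15 h = 2009-06-13 11:00.
2009-06-13 11:00 + 15 h = 2009-06-14 02:00.
2009-06-14 02:00 + 15 h = 2009-06-14 17:00.
2009-06-14 17:00 + 15 h = 2009-06-15 08:00.
2009-06-15 08:00 + 15 h = 2009-06-15 23:00.

2009-06-15 23:00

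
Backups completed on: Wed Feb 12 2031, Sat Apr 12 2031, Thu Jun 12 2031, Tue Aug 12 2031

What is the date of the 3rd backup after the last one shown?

Thu Feb 12 2032

The day-of-month is always 12 (59, 61, 61 days between events).
So this recurs on the 12th of every 2 months.
Next: October 2031 → Sun Oct 12 2031.
Next: December 2031 → Fri Dec 12 2031.
Next: February 2032 → Thu Feb 12 2032.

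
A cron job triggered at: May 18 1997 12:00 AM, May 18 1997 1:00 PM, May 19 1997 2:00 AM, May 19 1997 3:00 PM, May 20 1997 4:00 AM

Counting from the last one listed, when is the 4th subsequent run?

May 22 1997 8:00 AM

The interval is a steady 13 hours (13, 13, 13, 13).
May 20 1997 4:00 AM + 13 h = May 20 1997 5:00 PM.
May 20 1997 5:00 PM + 13 h = May 21 1997 6:00 AM.
May 21 1997 6:00 AM + 13 h = May 21 1997 7:00 PM.
May 21 1997 7:00 PM + 13 h = May 22 1997 8:00 AM.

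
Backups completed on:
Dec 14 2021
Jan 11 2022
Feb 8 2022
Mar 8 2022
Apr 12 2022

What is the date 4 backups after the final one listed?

Gaps: 28, 28, 28, 35 days — a mix of 28 and 35. Every date is a Tuesday.
Each is the 2nd Tuesday of its month.
2nd Tuesday of May 2022: May 10 2022.
2nd Tuesday of June 2022: Jun 14 2022.
2nd Tuesday of July 2022: Jul 12 2022.
August 2022 — 2nd Tuesday is Aug 9 2022.

Aug 9 2022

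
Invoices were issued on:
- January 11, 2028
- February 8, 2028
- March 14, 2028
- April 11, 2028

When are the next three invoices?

All dates are Tuesdays, 28, 35, 28 days apart.
Specifically, the 2nd Tuesday of each month.
May 2028 — 2nd Tuesday is May 9, 2028.
June 2028 — 2nd Tuesday is June 13, 2028.
July 2028 — 2nd Tuesday is July 11, 2028.

May 9, 2028; June 13, 2028; July 11, 2028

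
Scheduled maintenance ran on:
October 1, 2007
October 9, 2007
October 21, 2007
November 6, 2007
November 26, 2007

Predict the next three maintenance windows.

December 20, 2007; January 17, 2008; February 18, 2008

The spacing grows by 4 each time: 8, 12, 16, 20 days.
Next gap: 24 days. November 26, 2007 + 24 days = December 20, 2007.
Next gap: 28 days. December 20, 2007 + 28 days = January 17, 2008.
Next gap: 32 days. January 17, 2008 + 32 days = February 18, 2008.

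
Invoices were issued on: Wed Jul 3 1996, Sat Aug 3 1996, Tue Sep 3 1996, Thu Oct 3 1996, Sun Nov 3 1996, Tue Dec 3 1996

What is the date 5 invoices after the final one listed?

The day-of-month is always 3 (31, 31, 30, 31, 30 days between events).
So this recurs on the 3rd of each month.
Next: January 1997 → Fri Jan 3 1997.
Next: February 1997 → Mon Feb 3 1997.
March 1997: Mon Mar 3 1997.
Next: April 1997 → Thu Apr 3 1997.
Next: May 1997 → Sat May 3 1997.

Sat May 3 1997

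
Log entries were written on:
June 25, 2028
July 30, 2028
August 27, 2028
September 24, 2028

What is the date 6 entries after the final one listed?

March 25, 2029

Every date is a Sunday; gaps 35, 28, 28 days.
Each is the last Sunday of its month (at least one falls on the 29th or later, ruling out '4th Sunday').
Last Sunday of October 2028: October 29, 2028.
Last Sunday of November 2028: November 26, 2028.
December 2028 ends with Sunday December 31, 2028.
January 2029 ends with Sunday January 28, 2029.
Last Sunday of February 2029: February 25, 2029.
Last Sunday of March 2029: March 25, 2029.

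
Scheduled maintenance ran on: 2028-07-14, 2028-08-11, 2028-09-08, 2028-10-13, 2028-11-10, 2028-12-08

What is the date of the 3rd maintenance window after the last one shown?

2029-03-09

These are Fridays at 28- or 35-day spacing (28, 28, 35, 28, 28).
The pattern: 2nd Friday of the month.
January 2029 — 2nd Friday is 2029-01-12.
February 2029 — 2nd Friday is 2029-02-09.
March 2029 — 2nd Friday is 2029-03-09.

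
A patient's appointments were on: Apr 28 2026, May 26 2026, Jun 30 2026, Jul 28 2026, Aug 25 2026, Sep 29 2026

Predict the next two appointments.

Oct 27 2026, Nov 24 2026

All Tuesdays; the gaps (28, 35, 28, 28, 35) vary with month length.
This is the last Tuesday of each month.
Last Tuesday of October 2026: Oct 27 2026.
November 2026 ends with Tuesday Nov 24 2026.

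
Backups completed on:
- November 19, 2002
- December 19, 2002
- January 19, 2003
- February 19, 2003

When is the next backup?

March 19, 2003

Gaps: 30, 31, 31 days — not constant. Every event is on the 19th of the month.
Pattern: the 19th of each month.
March 2003: March 19, 2003.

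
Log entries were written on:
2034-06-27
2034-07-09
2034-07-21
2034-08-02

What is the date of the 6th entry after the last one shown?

The spacing is 12, 12, 12 days — always 12 days.
2034-08-02 + 12 days = 2034-08-14.
2034-08-14 + 12 days = 2034-08-26.
2034-08-26 + 12 days = 2034-09-07.
2034-09-07 + 12 days = 2034-09-19.
2034-09-19 + 12 days = 2034-10-01.
2034-10-01 + 12 days = 2034-10-13.

2034-10-13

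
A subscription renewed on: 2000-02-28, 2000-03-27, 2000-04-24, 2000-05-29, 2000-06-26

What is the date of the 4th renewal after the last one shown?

2000-10-30

These are Mondays with 28, 28, 35, 28-day gaps.
Each is the final Monday of its month — 2000-05-29 is past the 28th, so '4th Monday' doesn't fit.
July 2000 ends with Monday 2000-07-31.
Last Monday of August 2000: 2000-08-28.
Last Monday of September 2000: 2000-09-25.
October 2000 ends with Monday 2000-10-30.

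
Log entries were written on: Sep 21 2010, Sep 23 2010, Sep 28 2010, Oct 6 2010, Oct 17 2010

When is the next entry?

Gaps: 2, 5, 8, 11 days — each gap is 3 larger than the previous one.
Next gap: 14 days. Oct 17 2010 + 14 days = Oct 31 2010.

Oct 31 2010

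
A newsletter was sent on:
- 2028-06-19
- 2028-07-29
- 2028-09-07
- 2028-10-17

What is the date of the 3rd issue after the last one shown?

2029-02-14

The spacing is 40, 40, 40 days — always 40 days.
2028-10-17 + 40 days = 2028-11-26.
2028-11-26 + 40 days = 2029-01-05.
2029-01-05 + 40 days = 2029-02-14.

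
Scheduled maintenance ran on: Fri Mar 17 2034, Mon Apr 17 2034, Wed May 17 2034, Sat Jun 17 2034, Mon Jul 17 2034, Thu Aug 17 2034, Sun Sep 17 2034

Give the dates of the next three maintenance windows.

Tue Oct 17 2034, Fri Nov 17 2034, Sun Dec 17 2034

The day-of-month is always 17 (31, 30, 31, 30, 31, 31 days between events).
So this recurs on the 17th of each month.
Next: October 2034 → Tue Oct 17 2034.
Next: November 2034 → Fri Nov 17 2034.
December 2034: Sun Dec 17 2034.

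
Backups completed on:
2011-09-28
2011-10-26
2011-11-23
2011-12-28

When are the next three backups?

Gaps: 28, 28, 35 days — a mix of 28 and 35. Every date is a Wednesday.
Each is the 4th Wednesday of its month.
January 2012 — 4th Wednesday is 2012-01-25.
4th Wednesday of February 2012: 2012-02-22.
4th Wednesday of March 2012: 2012-03-28.

2012-01-25, 2012-02-22, 2012-03-28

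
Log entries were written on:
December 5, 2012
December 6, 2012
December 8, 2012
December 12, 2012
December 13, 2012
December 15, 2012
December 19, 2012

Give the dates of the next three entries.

December 20, 2012; December 22, 2012; December 26, 2012

The gap pattern 1, 2, 4, 1, 2, 4 repeats every 3 events.
These are the Wednesdays, Thursdays and Saturdays of each week.
The following Thursday is December 20, 2012.
The following Saturday is December 22, 2012.
Next Wednesday: December 26, 2012.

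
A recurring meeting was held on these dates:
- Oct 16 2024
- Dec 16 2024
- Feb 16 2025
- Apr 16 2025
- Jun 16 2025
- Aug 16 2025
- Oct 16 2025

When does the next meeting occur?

Dec 16 2025

Each date is the 16th; the gaps (61, 62, 59, 61, 61, 61) track the month lengths.
The rule is the 16th of every 2 months.
December 2025: Dec 16 2025.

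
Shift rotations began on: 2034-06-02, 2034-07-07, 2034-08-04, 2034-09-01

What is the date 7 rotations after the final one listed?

2035-04-06

All dates are Fridays, 35, 28, 28 days apart.
Specifically, the 1st Friday of each month.
1st Friday of October 2034: 2034-10-06.
November 2034 — 1st Friday is 2034-11-03.
1st Friday of December 2034: 2034-12-01.
January 2035 — 1st Friday is 2035-01-05.
February 2035 — 1st Friday is 2035-02-02.
1st Friday of March 2035: 2035-03-02.
1st Friday of April 2035: 2035-04-06.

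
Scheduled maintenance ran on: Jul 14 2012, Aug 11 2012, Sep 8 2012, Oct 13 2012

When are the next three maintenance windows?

These are Saturdays at 28- or 35-day spacing (28, 28, 35).
The pattern: 2nd Saturday of the month.
2nd Saturday of November 2012: Nov 10 2012.
December 2012 — 2nd Saturday is Dec 8 2012.
2nd Saturday of January 2013: Jan 12 2013.

Nov 10 2012, Dec 8 2012, Jan 12 2013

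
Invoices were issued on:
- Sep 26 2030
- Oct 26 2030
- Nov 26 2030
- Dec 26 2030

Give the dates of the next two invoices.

Jan 26 2031, Feb 26 2031

Gaps: 30, 31, 30 days — not constant. Every event is on the 26th of the month.
Pattern: the 26th of each month.
January 2031: Jan 26 2031.
Next: February 2031 → Feb 26 2031.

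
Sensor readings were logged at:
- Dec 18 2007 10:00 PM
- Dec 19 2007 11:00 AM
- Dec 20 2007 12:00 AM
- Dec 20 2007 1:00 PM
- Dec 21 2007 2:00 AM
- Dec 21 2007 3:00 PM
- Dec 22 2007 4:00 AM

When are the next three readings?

The interval is a steady 13 hours (13, 13, 13, 13, 13, 13).
Dec 22 2007 4:00 AM + 13 h = Dec 22 2007 5:00 PM.
Dec 22 2007 5:00 PM + 13 h = Dec 23 2007 6:00 AM.
Dec 23 2007 6:00 AM + 13 h = Dec 23 2007 7:00 PM.

Dec 22 2007 5:00 PM, Dec 23 2007 6:00 AM, Dec 23 2007 7:00 PM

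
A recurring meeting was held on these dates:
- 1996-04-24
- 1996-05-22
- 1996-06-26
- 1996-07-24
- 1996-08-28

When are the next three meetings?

1996-09-25, 1996-10-23, 1996-11-27

Gaps: 28, 35, 28, 35 days — a mix of 28 and 35. Every date is a Wednesday.
Each is the 4th Wednesday of its month.
4th Wednesday of September 1996: 1996-09-25.
October 1996 — 4th Wednesday is 1996-10-23.
4th Wednesday of November 1996: 1996-11-27.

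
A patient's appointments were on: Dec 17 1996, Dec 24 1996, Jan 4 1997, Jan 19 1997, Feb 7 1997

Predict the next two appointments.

Gaps: 7, 11, 15, 19 days — each gap is 4 larger than the previous one.
Next gap: 23 days. Feb 7 1997 + 23 days = Mar 2 1997.
Next gap: 27 days. Mar 2 1997 + 27 days = Mar 29 1997.

Mar 2 1997, Mar 29 1997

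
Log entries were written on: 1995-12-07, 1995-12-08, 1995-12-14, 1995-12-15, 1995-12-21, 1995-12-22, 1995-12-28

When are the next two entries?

Every event lands on a Thursday or Friday (gaps cycle 1, 6, 1, 6, 1, 6).
So the schedule is: every Thursday and Friday.
The following Friday is 1995-12-29.
The following Thursday is 1996-01-04.

1995-12-29, 1996-01-04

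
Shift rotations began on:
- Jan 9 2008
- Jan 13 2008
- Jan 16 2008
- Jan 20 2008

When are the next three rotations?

Jan 23 2008, Jan 27 2008, Jan 30 2008

The gap pattern 4, 3, 4 repeats every 2 events.
These are the Wednesdays and Sundays of each week.
The following Wednesday is Jan 23 2008.
Next Sunday: Jan 27 2008.
Next Wednesday: Jan 30 2008.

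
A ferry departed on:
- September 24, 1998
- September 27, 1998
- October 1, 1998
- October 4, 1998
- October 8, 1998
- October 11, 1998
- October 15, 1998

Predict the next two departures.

The gap pattern 3, 4, 3, 4, 3, 4 repeats every 2 events.
These are the Thursdays and Sundays of each week.
Next Sunday: October 18, 1998.
The following Thursday is October 22, 1998.

October 18, 1998; October 22, 1998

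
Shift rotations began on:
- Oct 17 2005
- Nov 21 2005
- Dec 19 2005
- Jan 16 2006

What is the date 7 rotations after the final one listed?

Aug 21 2006

Gaps: 35, 28, 28 days — a mix of 28 and 35. Every date is a Monday.
Each is the 3rd Monday of its month.
3rd Monday of February 2006: Feb 20 2006.
3rd Monday of March 2006: Mar 20 2006.
April 2006 — 3rd Monday is Apr 17 2006.
3rd Monday of May 2006: May 15 2006.
June 2006 — 3rd Monday is Jun 19 2006.
July 2006 — 3rd Monday is Jul 17 2006.
3rd Monday of August 2006: Aug 21 2006.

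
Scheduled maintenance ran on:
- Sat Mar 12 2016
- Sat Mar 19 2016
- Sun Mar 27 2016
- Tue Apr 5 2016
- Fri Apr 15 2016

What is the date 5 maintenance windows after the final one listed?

Sun Jun 19 2016

Gaps: 7, 8, 9, 10 days — each gap is 1 larger than the previous one.
Next gap: 11 days. Fri Apr 15 2016 + 11 days = Tue Apr 26 2016.
Next gap: 12 days. Tue Apr 26 2016 + 12 days = Sun May 8 2016.
Next gap: 13 days. Sun May 8 2016 + 13 days = Sat May 21 2016.
Next gap: 14 days. Sat May 21 2016 + 14 days = Sat Jun 4 2016.
Next gap: 15 days. Sat Jun 4 2016 + 15 days = Sun Jun 19 2016.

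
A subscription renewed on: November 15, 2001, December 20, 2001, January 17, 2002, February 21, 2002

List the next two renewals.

Gaps: 35, 28, 35 days — a mix of 28 and 35. Every date is a Thursday.
Each is the 3rd Thursday of its month.
3rd Thursday of March 2002: March 21, 2002.
3rd Thursday of April 2002: April 18, 2002.

March 21, 2002; April 18, 2002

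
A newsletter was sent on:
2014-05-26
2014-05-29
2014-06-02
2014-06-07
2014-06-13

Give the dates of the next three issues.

Gaps: 3, 4, 5, 6 days — each gap is 1 larger than the previous one.
Next gap: 7 days. 2014-06-13 + 7 days = 2014-06-20.
Next gap: 8 days. 2014-06-20 + 8 days = 2014-06-28.
Next gap: 9 days. 2014-06-28 + 9 days = 2014-07-07.

2014-06-20, 2014-06-28, 2014-07-07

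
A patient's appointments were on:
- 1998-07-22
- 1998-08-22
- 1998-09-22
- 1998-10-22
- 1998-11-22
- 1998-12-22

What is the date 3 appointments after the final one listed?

1999-03-22

The day-of-month is always 22 (31, 31, 30, 31, 30 days between events).
So this recurs on the 22nd of each month.
January 1999: 1999-01-22.
February 1999: 1999-02-22.
Next: March 1999 → 1999-03-22.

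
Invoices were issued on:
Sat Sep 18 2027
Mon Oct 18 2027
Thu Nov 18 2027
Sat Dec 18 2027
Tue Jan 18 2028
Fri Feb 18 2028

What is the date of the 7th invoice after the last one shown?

Gaps: 30, 31, 30, 31, 31 days — not constant. Every event is on the 18th of the month.
Pattern: the 18th of each month.
March 2028: Sat Mar 18 2028.
Next: April 2028 → Tue Apr 18 2028.
May 2028: Thu May 18 2028.
June 2028: Sun Jun 18 2028.
July 2028: Tue Jul 18 2028.
Next: August 2028 → Fri Aug 18 2028.
September 2028: Mon Sep 18 2028.

Mon Sep 18 2028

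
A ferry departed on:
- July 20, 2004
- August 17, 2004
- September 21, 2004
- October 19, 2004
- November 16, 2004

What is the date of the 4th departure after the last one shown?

These are Tuesdays at 28- or 35-day spacing (28, 35, 28, 28).
The pattern: 3rd Tuesday of the month.
December 2004 — 3rd Tuesday is December 21, 2004.
3rd Tuesday of January 2005: January 18, 2005.
3rd Tuesday of February 2005: February 15, 2005.
3rd Tuesday of March 2005: March 15, 2005.

March 15, 2005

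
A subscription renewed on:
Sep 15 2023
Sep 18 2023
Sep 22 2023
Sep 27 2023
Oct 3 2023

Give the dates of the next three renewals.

Intervals are 3, 4, 5, 6 days — an arithmetic progression with common difference 1.
Next gap: 7 days. Oct 3 2023 + 7 days = Oct 10 2023.
Next gap: 8 days. Oct 10 2023 + 8 days = Oct 18 2023.
Next gap: 9 days. Oct 18 2023 + 9 days = Oct 27 2023.

Oct 10 2023, Oct 18 2023, Oct 27 2023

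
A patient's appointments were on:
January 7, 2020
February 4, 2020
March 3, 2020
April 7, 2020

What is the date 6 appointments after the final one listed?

These are Tuesdays at 28- or 35-day spacing (28, 28, 35).
The pattern: 1st Tuesday of the month.
1st Tuesday of May 2020: May 5, 2020.
June 2020 — 1st Tuesday is June 2, 2020.
July 2020 — 1st Tuesday is July 7, 2020.
August 2020 — 1st Tuesday is August 4, 2020.
September 2020 — 1st Tuesday is September 1, 2020.
October 2020 — 1st Tuesday is October 6, 2020.

October 6, 2020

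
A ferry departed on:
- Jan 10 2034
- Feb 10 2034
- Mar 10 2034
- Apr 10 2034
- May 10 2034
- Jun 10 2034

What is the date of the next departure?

Jul 10 2034

The day-of-month is always 10 (31, 28, 31, 30, 31 days between events).
So this recurs on the 10th of each month.
July 2034: Jul 10 2034.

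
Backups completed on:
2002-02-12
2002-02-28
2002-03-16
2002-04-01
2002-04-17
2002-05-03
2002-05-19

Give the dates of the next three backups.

Every event comes 16 days after the last (16, 16, 16, 16, 16, 16).
2002-05-19 + 16 days = 2002-06-04.
2002-06-04 + 16 days = 2002-06-20.
2002-06-20 + 16 days = 2002-07-06.

2002-06-04, 2002-06-20, 2002-07-06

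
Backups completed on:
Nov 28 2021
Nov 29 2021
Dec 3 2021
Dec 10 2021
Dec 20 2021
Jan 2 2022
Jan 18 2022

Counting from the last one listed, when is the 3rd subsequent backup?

Mar 25 2022

The spacing grows by 3 each time: 1, 4, 7, 10, 13, 16 days.
Next gap: 19 days. Jan 18 2022 + 19 days = Feb 6 2022.
Next gap: 22 days. Feb 6 2022 + 22 days = Feb 28 2022.
Next gap: 25 days. Feb 28 2022 + 25 days = Mar 25 2022.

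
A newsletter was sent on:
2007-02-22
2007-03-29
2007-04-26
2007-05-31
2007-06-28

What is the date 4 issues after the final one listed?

2007-10-25

Every date is a Thursday; gaps 35, 28, 35, 28 days.
Each is the last Thursday of its month (at least one falls on the 29th or later, ruling out '4th Thursday').
July 2007 ends with Thursday 2007-07-26.
August 2007 ends with Thursday 2007-08-30.
Last Thursday of September 2007: 2007-09-27.
Last Thursday of October 2007: 2007-10-25.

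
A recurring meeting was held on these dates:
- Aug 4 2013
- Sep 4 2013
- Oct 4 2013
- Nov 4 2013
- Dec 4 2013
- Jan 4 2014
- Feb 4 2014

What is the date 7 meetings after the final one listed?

Each date is the 4th; the gaps (31, 30, 31, 30, 31, 31) track the month lengths.
The rule is the 4th of each month.
Next: March 2014 → Mar 4 2014.
Next: April 2014 → Apr 4 2014.
May 2014: May 4 2014.
June 2014: Jun 4 2014.
July 2014: Jul 4 2014.
Next: August 2014 → Aug 4 2014.
Next: September 2014 → Sep 4 2014.

Sep 4 2014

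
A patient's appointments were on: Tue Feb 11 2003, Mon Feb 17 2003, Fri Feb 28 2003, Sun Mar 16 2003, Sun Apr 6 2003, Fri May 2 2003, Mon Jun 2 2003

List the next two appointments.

Gaps: 6, 11, 16, 21, 26, 31 days — each gap is 5 larger than the previous one.
Next gap: 36 days. Mon Jun 2 2003 + 36 days = Tue Jul 8 2003.
Next gap: 41 days. Tue Jul 8 2003 + 41 days = Mon Aug 18 2003.

Tue Jul 8 2003, Mon Aug 18 2003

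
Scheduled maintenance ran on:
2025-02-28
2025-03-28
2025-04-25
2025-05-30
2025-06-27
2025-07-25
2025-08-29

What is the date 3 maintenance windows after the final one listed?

2025-11-28

All Fridays; the gaps (28, 28, 35, 28, 28, 35) vary with month length.
This is the last Friday of each month.
September 2025 ends with Friday 2025-09-26.
Last Friday of October 2025: 2025-10-31.
Last Friday of November 2025: 2025-11-28.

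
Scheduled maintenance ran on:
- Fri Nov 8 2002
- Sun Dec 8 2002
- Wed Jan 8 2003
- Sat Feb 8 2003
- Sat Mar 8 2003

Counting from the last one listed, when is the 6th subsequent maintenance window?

Gaps: 30, 31, 31, 28 days — not constant. Every event is on the 8th of the month.
Pattern: the 8th of each month.
Next: April 2003 → Tue Apr 8 2003.
May 2003: Thu May 8 2003.
June 2003: Sun Jun 8 2003.
Next: July 2003 → Tue Jul 8 2003.
Next: August 2003 → Fri Aug 8 2003.
Next: September 2003 → Mon Sep 8 2003.

Mon Sep 8 2003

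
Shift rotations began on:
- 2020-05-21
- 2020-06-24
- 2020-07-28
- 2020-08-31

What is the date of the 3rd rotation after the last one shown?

2020-12-11

Gaps between consecutive events: 34, 34, 34 days — a constant 34-day interval.
2020-08-31 + 34 days = 2020-10-04.
2020-10-04 + 34 days = 2020-11-07.
2020-11-07 + 34 days = 2020-12-11.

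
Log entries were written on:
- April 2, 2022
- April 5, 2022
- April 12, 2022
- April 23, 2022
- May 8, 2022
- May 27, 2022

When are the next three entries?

The spacing grows by 4 each time: 3, 7, 11, 15, 19 days.
Next gap: 23 days. May 27, 2022 + 23 days = June 19, 2022.
Next gap: 27 days. June 19, 2022 + 27 days = July 16, 2022.
Next gap: 31 days. July 16, 2022 + 31 days = August 16, 2022.

June 19, 2022; July 16, 2022; August 16, 2022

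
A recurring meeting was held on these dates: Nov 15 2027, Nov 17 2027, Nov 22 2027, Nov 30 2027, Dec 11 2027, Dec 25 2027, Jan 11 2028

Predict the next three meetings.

Gaps: 2, 5, 8, 11, 14, 17 days — each gap is 3 larger than the previous one.
Next gap: 20 days. Jan 11 2028 + 20 days = Jan 31 2028.
Next gap: 23 days. Jan 31 2028 + 23 days = Feb 23 2028.
Next gap: 26 days. Feb 23 2028 + 26 days = Mar 20 2028.

Jan 31 2028, Feb 23 2028, Mar 20 2028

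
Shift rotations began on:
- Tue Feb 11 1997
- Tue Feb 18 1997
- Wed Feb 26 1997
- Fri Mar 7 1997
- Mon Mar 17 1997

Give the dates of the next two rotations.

The spacing grows by 1 each time: 7, 8, 9, 10 days.
Next gap: 11 days. Mon Mar 17 1997 + 11 days = Fri Mar 28 1997.
Next gap: 12 days. Fri Mar 28 1997 + 12 days = Wed Apr 9 1997.

Fri Mar 28 1997, Wed Apr 9 1997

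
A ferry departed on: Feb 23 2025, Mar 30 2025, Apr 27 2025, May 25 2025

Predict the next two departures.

Jun 29 2025, Jul 27 2025

These are Sundays with 35, 28, 28-day gaps.
Each is the final Sunday of its month — Mar 30 2025 is past the 28th, so '4th Sunday' doesn't fit.
Last Sunday of June 2025: Jun 29 2025.
July 2025 ends with Sunday Jul 27 2025.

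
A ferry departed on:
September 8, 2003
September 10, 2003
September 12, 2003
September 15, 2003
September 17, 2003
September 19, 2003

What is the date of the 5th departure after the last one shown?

October 1, 2003

Gaps: 2, 2, 3, 2, 2 days — not constant, but cyclic with period 3.
The events fall on every Monday, Wednesday and Friday.
The following Monday is September 22, 2003.
The following Wednesday is September 24, 2003.
Next Friday: September 26, 2003.
The following Monday is September 29, 2003.
The following Wednesday is October 1, 2003.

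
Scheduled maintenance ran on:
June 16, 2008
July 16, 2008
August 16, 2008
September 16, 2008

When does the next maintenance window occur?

October 16, 2008

Each date is the 16th; the gaps (30, 31, 31) track the month lengths.
The rule is the 16th of each month.
Next: October 2008 → October 16, 2008.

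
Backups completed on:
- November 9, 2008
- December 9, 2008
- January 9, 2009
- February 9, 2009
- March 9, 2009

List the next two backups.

Each date is the 9th; the gaps (30, 31, 31, 28) track the month lengths.
The rule is the 9th of each month.
April 2009: April 9, 2009.
May 2009: May 9, 2009.

April 9, 2009; May 9, 2009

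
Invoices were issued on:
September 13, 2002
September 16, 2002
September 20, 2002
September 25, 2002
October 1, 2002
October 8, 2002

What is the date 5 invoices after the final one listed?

November 27, 2002

Intervals are 3, 4, 5, 6, 7 days — an arithmetic progression with common difference 1.
Next gap: 8 days. October 8, 2002 + 8 days = October 16, 2002.
Next gap: 9 days. October 16, 2002 + 9 days = October 25, 2002.
Next gap: 10 days. October 25, 2002 + 10 days = November 4, 2002.
Next gap: 11 days. November 4, 2002 + 11 days = November 15, 2002.
Next gap: 12 days. November 15, 2002 + 12 days = November 27, 2002.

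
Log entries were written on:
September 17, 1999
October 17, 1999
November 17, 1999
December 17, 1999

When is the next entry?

January 17, 2000

The day-of-month is always 17 (30, 31, 30 days between events).
So this recurs on the 17th of each month.
Next: January 2000 → January 17, 2000.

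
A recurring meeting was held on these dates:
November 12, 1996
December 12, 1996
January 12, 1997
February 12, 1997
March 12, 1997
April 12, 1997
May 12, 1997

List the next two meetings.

June 12, 1997; July 12, 1997

Gaps: 30, 31, 31, 28, 31, 30 days — not constant. Every event is on the 12th of the month.
Pattern: the 12th of each month.
June 1997: June 12, 1997.
July 1997: July 12, 1997.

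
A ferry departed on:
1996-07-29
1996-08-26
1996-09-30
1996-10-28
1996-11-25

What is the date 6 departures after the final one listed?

1997-05-26

These are Mondays with 28, 35, 28, 28-day gaps.
Each is the final Monday of its month — 1996-07-29 is past the 28th, so '4th Monday' doesn't fit.
Last Monday of December 1996: 1996-12-30.
Last Monday of January 1997: 1997-01-27.
February 1997 ends with Monday 1997-02-24.
Last Monday of March 1997: 1997-03-31.
Last Monday of April 1997: 1997-04-28.
Last Monday of May 1997: 1997-05-26.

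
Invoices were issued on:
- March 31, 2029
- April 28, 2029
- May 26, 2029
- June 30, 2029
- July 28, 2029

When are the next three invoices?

August 25, 2029; September 29, 2029; October 27, 2029

Every date is a Saturday; gaps 28, 28, 35, 28 days.
Each is the last Saturday of its month (at least one falls on the 29th or later, ruling out '4th Saturday').
Last Saturday of August 2029: August 25, 2029.
September 2029 ends with Saturday September 29, 2029.
Last Saturday of October 2029: October 27, 2029.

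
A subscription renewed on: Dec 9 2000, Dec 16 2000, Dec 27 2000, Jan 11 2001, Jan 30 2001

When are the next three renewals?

Feb 22 2001, Mar 21 2001, Apr 21 2001

Gaps: 7, 11, 15, 19 days — each gap is 4 larger than the previous one.
Next gap: 23 days. Jan 30 2001 + 23 days = Feb 22 2001.
Next gap: 27 days. Feb 22 2001 + 27 days = Mar 21 2001.
Next gap: 31 days. Mar 21 2001 + 31 days = Apr 21 2001.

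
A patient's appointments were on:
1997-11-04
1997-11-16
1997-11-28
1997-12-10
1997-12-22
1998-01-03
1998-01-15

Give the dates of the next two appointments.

1998-01-27, 1998-02-08

Gaps between consecutive events: 12, 12, 12, 12, 12, 12 days — a constant 12-day interval.
1998-01-15 + 12 days = 1998-01-27.
1998-01-27 + 12 days = 1998-02-08.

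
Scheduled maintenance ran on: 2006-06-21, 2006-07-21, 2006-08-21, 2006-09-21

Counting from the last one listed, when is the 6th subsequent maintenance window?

The day-of-month is always 21 (30, 31, 31 days between events).
So this recurs on the 21st of each month.
Next: October 2006 → 2006-10-21.
November 2006: 2006-11-21.
December 2006: 2006-12-21.
Next: January 2007 → 2007-01-21.
February 2007: 2007-02-21.
Next: March 2007 → 2007-03-21.

2007-03-21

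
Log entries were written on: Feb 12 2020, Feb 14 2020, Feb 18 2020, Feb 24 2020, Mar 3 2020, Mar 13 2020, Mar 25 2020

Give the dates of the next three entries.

Apr 8 2020, Apr 24 2020, May 12 2020

Gaps: 2, 4, 6, 8, 10, 12 days — each gap is 2 larger than the previous one.
Next gap: 14 days. Mar 25 2020 + 14 days = Apr 8 2020.
Next gap: 16 days. Apr 8 2020 + 16 days = Apr 24 2020.
Next gap: 18 days. Apr 24 2020 + 18 days = May 12 2020.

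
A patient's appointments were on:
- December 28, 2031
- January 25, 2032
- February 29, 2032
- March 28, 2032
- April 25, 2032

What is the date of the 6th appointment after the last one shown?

October 31, 2032

All Sundays; the gaps (28, 35, 28, 28) vary with month length.
This is the last Sunday of each month.
May 2032 ends with Sunday May 30, 2032.
June 2032 ends with Sunday June 27, 2032.
July 2032 ends with Sunday July 25, 2032.
August 2032 ends with Sunday August 29, 2032.
September 2032 ends with Sunday September 26, 2032.
October 2032 ends with Sunday October 31, 2032.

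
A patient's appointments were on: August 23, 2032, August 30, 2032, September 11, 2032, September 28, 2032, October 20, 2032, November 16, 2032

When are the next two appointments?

The spacing grows by 5 each time: 7, 12, 17, 22, 27 days.
Next gap: 32 days. November 16, 2032 + 32 days = December 18, 2032.
Next gap: 37 days. December 18, 2032 + 37 days = January 24, 2033.

December 18, 2032; January 24, 2033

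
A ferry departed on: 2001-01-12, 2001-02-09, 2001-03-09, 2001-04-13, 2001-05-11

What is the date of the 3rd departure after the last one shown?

2001-08-10

Gaps: 28, 28, 35, 28 days — a mix of 28 and 35. Every date is a Friday.
Each is the 2nd Friday of its month.
June 2001 — 2nd Friday is 2001-06-08.
July 2001 — 2nd Friday is 2001-07-13.
2nd Friday of August 2001: 2001-08-10.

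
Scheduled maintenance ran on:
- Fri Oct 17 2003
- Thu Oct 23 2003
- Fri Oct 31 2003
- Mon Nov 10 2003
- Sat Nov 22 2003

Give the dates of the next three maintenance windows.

Gaps: 6, 8, 10, 12 days — each gap is 2 larger than the previous one.
Next gap: 14 days. Sat Nov 22 2003 + 14 days = Sat Dec 6 2003.
Next gap: 16 days. Sat Dec 6 2003 + 16 days = Mon Dec 22 2003.
Next gap: 18 days. Mon Dec 22 2003 + 18 days = Fri Jan 9 2004.

Sat Dec 6 2003, Mon Dec 22 2003, Fri Jan 9 2004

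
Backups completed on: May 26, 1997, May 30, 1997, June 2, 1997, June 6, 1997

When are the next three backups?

June 9, 1997; June 13, 1997; June 16, 1997

Every event lands on a Monday or Friday (gaps cycle 4, 3, 4).
So the schedule is: every Monday and Friday.
The following Monday is June 9, 1997.
Next Friday: June 13, 1997.
The following Monday is June 16, 1997.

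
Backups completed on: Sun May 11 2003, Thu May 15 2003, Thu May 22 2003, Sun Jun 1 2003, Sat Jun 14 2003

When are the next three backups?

Mon Jun 30 2003, Sat Jul 19 2003, Sun Aug 10 2003

Intervals are 4, 7, 10, 13 days — an arithmetic progression with common difference 3.
Next gap: 16 days. Sat Jun 14 2003 + 16 days = Mon Jun 30 2003.
Next gap: 19 days. Mon Jun 30 2003 + 19 days = Sat Jul 19 2003.
Next gap: 22 days. Sat Jul 19 2003 + 22 days = Sun Aug 10 2003.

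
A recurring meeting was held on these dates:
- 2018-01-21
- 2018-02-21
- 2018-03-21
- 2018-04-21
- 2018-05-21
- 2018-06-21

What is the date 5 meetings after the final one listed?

Each date is the 21st; the gaps (31, 28, 31, 30, 31) track the month lengths.
The rule is the 21st of each month.
July 2018: 2018-07-21.
August 2018: 2018-08-21.
Next: September 2018 → 2018-09-21.
October 2018: 2018-10-21.
November 2018: 2018-11-21.

2018-11-21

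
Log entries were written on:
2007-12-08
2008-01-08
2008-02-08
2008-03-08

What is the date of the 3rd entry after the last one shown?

The day-of-month is always 8 (31, 31, 29 days between events).
So this recurs on the 8th of each month.
Next: April 2008 → 2008-04-08.
May 2008: 2008-05-08.
June 2008: 2008-06-08.

2008-06-08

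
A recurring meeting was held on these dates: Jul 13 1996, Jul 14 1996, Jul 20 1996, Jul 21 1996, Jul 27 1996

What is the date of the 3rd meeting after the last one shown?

Aug 4 1996

Gaps: 1, 6, 1, 6 days — not constant, but cyclic with period 2.
The events fall on every Saturday and Sunday.
Next Sunday: Jul 28 1996.
Next Saturday: Aug 3 1996.
Next Sunday: Aug 4 1996.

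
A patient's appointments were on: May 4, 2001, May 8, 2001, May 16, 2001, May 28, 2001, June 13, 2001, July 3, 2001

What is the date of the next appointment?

July 27, 2001

The spacing grows by 4 each time: 4, 8, 12, 16, 20 days.
Next gap: 24 days. July 3, 2001 + 24 days = July 27, 2001.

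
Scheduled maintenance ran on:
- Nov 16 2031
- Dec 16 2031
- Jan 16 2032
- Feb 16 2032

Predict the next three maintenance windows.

Mar 16 2032, Apr 16 2032, May 16 2032

The day-of-month is always 16 (30, 31, 31 days between events).
So this recurs on the 16th of each month.
March 2032: Mar 16 2032.
April 2032: Apr 16 2032.
Next: May 2032 → May 16 2032.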